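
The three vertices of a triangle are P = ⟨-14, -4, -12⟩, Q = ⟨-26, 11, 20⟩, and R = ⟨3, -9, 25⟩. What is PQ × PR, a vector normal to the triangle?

PQ = (-12, 15, 32)
PR = (17, -5, 37)
i: 15·37 - 32·(-5) = 555 - (-160) = 715
j: 32·17 - (-12)·37 = 544 - (-444) = 988
k: (-12)·(-5) - 15·17 = 60 - 255 = -195
PQ × PR = (715, 988, -195)

(715, 988, -195)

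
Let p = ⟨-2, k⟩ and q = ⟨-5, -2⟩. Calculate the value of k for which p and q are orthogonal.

p · q = (-2)·(-5) + k·(-2) = 10 - 2k
Set equal to 0: -2k = -10, so k = 5.

5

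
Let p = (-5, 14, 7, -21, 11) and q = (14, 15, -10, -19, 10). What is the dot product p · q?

579

p · q = (-5)·14 + 14·15 + 7·(-10) + (-21)·(-19) + 11·10 = -70 + 210 - 70 + 399 + 110 = 579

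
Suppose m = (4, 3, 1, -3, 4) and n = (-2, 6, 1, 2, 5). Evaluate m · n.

m · n = 4·(-2) + 3·6 + 1·1 + (-3)·2 + 4·5 = -8 + 18 + 1 - 6 + 20 = 25

25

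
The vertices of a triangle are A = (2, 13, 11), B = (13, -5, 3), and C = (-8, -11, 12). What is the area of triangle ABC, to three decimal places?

AB = (11, -18, -8),  AC = (-10, -24, 1)
i: (-18)·1 - (-8)·(-24) = -18 - 192 = -210
j: (-8)·(-10) - 11·1 = 80 - 11 = 69
k: 11·(-24) - (-18)·(-10) = -264 - 180 = -444
AB × AC = (-210, 69, -444)
|AB × AC| = √245997 ≈ 495.9808
area = ½ · 495.9808 ≈ 247.990

247.990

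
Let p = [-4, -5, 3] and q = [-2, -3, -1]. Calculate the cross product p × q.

i: (-5)·(-1) - 3·(-3) = 5 - (-9) = 14
j: 3·(-2) - (-4)·(-1) = -6 - 4 = -10
k: (-4)·(-3) - (-5)·(-2) = 12 - 10 = 2
p × q = (14, -10, 2)

(14, -10, 2)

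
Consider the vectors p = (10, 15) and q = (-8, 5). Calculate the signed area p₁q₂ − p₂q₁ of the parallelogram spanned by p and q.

170

10·5 - 15·(-8) = 50 - (-120) = 170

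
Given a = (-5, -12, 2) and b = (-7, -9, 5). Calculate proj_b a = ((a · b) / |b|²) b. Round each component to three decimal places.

(-6.910, -8.884, 4.935)

a · b = (-5)·(-7) + (-12)·(-9) + 2·5 = 35 + 108 + 10 = 153
|b|² = 49 + 81 + 25 = 155
proj_b a = (153/155) · (-7, -9, 5) ≈ (-6.910, -8.884, 4.935)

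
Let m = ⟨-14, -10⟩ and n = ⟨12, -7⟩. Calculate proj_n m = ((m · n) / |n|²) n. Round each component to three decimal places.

(-6.093, 3.554)

m · n = (-14)·12 + (-10)·(-7) = -168 + 70 = -98
|n|² = 144 + 49 = 193
proj_n m = (-98/193) · (12, -7) ≈ (-6.093, 3.554)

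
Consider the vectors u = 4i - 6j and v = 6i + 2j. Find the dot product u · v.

u · v = 4·6 + (-6)·2 = 24 - 12 = 12

12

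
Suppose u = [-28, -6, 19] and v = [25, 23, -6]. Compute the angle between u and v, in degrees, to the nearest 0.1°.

u · v = (-28)·25 + (-6)·23 + 19·(-6) = -700 - 138 - 114 = -952
|u|² = 784 + 36 + 361 = 1181,  |u| = √1181 ≈ 34.365681
|v|² = 625 + 529 + 36 = 1190,  |v| = √1190 ≈ 34.496377
cos θ = -952 / (34.365681 · 34.496377) ≈ -0.80304
θ = arccos(-0.80304) ≈ 143.4°

143.4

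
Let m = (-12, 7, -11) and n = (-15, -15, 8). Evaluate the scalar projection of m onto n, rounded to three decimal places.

m · n = (-12)·(-15) + 7·(-15) + (-11)·8 = 180 - 105 - 88 = -13
|n| = √(225 + 225 + 64) = √514 ≈ 22.6716
comp_n m = -13 / √514 ≈ -0.573

-0.573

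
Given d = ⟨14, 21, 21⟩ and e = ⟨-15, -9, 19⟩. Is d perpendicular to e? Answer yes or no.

yes

d · e = 14·(-15) + 21·(-9) + 21·19 = -210 - 189 + 399 = 0
Zero, so the vectors are orthogonal.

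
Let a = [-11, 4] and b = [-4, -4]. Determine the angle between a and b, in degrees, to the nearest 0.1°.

a · b = (-11)·(-4) + 4·(-4) = 44 - 16 = 28
|a|² = 121 + 16 = 137,  |a| = √137 ≈ 11.704700
|b|² = 16 + 16 = 32,  |b| = √32 ≈ 5.656854
cos θ = 28 / (11.704700 · 5.656854) ≈ 0.42289
θ = arccos(0.42289) ≈ 65.0°

65.0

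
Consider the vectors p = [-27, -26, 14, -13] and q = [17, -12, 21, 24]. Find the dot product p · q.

-165

p · q = (-27)·17 + (-26)·(-12) + 14·21 + (-13)·24 = -459 + 312 + 294 - 312 = -165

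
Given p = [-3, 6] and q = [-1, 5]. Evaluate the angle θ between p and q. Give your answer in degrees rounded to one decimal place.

15.3

p · q = (-3)·(-1) + 6·5 = 3 + 30 = 33
|p|² = 9 + 36 = 45,  |p| = √45 ≈ 6.708204
|q|² = 1 + 25 = 26,  |q| = √26 ≈ 5.099020
cos θ = 33 / (6.708204 · 5.099020) ≈ 0.96476
θ = arccos(0.96476) ≈ 15.3°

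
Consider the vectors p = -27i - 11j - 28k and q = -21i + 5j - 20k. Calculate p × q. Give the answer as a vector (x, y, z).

i: (-11)·(-20) - (-28)·5 = 220 - (-140) = 360
j: (-28)·(-21) - (-27)·(-20) = 588 - 540 = 48
k: (-27)·5 - (-11)·(-21) = -135 - 231 = -366
p × q = (360, 48, -366)

(360, 48, -366)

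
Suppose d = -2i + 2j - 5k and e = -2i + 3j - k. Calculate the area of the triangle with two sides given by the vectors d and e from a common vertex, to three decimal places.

i: 2·(-1) - (-5)·3 = -2 - (-15) = 13
j: (-5)·(-2) - (-2)·(-1) = 10 - 2 = 8
k: (-2)·3 - 2·(-2) = -6 - (-4) = -2
d × e = (13, 8, -2)
|d × e| = √(13² + 8² + (-2)²) = √237 ≈ 15.3948
area = ½ · 15.3948 ≈ 7.697

7.697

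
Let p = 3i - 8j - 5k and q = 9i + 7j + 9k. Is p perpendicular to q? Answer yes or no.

p · q = 3·9 + (-8)·7 + (-5)·9 = 27 - 56 - 45 = -74
Nonzero, so the vectors are not orthogonal.

no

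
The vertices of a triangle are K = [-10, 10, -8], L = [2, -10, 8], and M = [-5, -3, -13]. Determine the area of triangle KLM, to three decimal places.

171.464

KL = (12, -20, 16),  KM = (5, -13, -5)
i: (-20)·(-5) - 16·(-13) = 100 - (-208) = 308
j: 16·5 - 12·(-5) = 80 - (-60) = 140
k: 12·(-13) - (-20)·5 = -156 - (-100) = -56
KL × KM = (308, 140, -56)
|KL × KM| = √117600 ≈ 342.9286
area = ½ · 342.9286 ≈ 171.464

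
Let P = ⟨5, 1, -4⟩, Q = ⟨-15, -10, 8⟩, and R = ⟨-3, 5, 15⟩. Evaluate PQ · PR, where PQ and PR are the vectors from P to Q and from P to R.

344

PQ = Q − P = (-20, -11, 12)
PR = R − P = (-8, 4, 19)
PQ · PR = (-20)·(-8) + (-11)·4 + 12·19 = 160 - 44 + 228 = 344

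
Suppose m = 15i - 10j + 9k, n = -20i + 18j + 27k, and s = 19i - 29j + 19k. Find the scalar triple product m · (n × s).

n × s:
i: 18·19 - 27·(-29) = 342 - (-783) = 1125
j: 27·19 - (-20)·19 = 513 - (-380) = 893
k: (-20)·(-29) - 18·19 = 580 - 342 = 238
n × s = (1125, 893, 238)
m · (n × s) = 15·1125 + (-10)·893 + 9·238 = 16875 - 8930 + 2142 = 10087

10087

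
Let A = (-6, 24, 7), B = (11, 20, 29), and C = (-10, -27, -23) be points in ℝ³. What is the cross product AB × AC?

(1242, 422, -883)

AB = (17, -4, 22)
AC = (-4, -51, -30)
i: (-4)·(-30) - 22·(-51) = 120 - (-1122) = 1242
j: 22·(-4) - 17·(-30) = -88 - (-510) = 422
k: 17·(-51) - (-4)·(-4) = -867 - 16 = -883
AB × AC = (1242, 422, -883)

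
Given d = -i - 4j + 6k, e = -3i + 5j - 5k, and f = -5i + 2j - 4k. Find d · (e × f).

e × f:
i: 5·(-4) - (-5)·2 = -20 - (-10) = -10
j: (-5)·(-5) - (-3)·(-4) = 25 - 12 = 13
k: (-3)·2 - 5·(-5) = -6 - (-25) = 19
e × f = (-10, 13, 19)
d · (e × f) = (-1)·(-10) + (-4)·13 + 6·19 = 10 - 52 + 114 = 72

72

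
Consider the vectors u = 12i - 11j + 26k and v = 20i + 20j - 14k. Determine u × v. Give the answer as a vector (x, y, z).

(-366, 688, 460)

i: (-11)·(-14) - 26·20 = 154 - 520 = -366
j: 26·20 - 12·(-14) = 520 - (-168) = 688
k: 12·20 - (-11)·20 = 240 - (-220) = 460
u × v = (-366, 688, 460)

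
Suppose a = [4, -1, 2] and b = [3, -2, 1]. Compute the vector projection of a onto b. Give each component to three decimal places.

(3.429, -2.286, 1.143)

a · b = 4·3 + (-1)·(-2) + 2·1 = 12 + 2 + 2 = 16
|b|² = 9 + 4 + 1 = 14
proj_b a = (16/14) · (3, -2, 1) ≈ (3.429, -2.286, 1.143)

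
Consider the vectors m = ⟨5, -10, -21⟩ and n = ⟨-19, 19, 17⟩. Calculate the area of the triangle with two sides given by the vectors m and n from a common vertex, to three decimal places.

i: (-10)·17 - (-21)·19 = -170 - (-399) = 229
j: (-21)·(-19) - 5·17 = 399 - 85 = 314
k: 5·19 - (-10)·(-19) = 95 - 190 = -95
m × n = (229, 314, -95)
|m × n| = √(229² + 314² + (-95)²) = √160062 ≈ 400.0775
area = ½ · 400.0775 ≈ 200.039

200.039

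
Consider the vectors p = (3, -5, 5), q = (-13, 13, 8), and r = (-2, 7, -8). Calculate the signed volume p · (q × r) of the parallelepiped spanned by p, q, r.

q × r:
i: 13·(-8) - 8·7 = -104 - 56 = -160
j: 8·(-2) - (-13)·(-8) = -16 - 104 = -120
k: (-13)·7 - 13·(-2) = -91 - (-26) = -65
q × r = (-160, -120, -65)
p · (q × r) = 3·(-160) + (-5)·(-120) + 5·(-65) = -480 + 600 - 325 = -205

-205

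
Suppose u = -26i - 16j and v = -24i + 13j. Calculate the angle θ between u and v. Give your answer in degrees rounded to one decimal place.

u · v = (-26)·(-24) + (-16)·13 = 624 - 208 = 416
|u|² = 676 + 256 = 932,  |u| = √932 ≈ 30.528675
|v|² = 576 + 169 = 745,  |v| = √745 ≈ 27.294688
cos θ = 416 / (30.528675 · 27.294688) ≈ 0.49924
θ = arccos(0.49924) ≈ 60.1°

60.1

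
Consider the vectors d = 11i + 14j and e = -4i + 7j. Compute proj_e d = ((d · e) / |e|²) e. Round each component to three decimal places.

(-3.323, 5.815)

d · e = 11·(-4) + 14·7 = -44 + 98 = 54
|e|² = 16 + 49 = 65
proj_e d = (54/65) · (-4, 7) ≈ (-3.323, 5.815)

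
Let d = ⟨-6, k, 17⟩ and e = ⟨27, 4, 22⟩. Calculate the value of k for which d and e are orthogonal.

d · e = (-6)·27 + k·4 + 17·22 = 212 + 4k
Set equal to 0: 4k = -212, so k = -53.

-53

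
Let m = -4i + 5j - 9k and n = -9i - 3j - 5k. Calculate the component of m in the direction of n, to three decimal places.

m · n = (-4)·(-9) + 5·(-3) + (-9)·(-5) = 36 - 15 + 45 = 66
|n| = √(81 + 9 + 25) = √115 ≈ 10.7238
comp_n m = 66 / √115 ≈ 6.155

6.155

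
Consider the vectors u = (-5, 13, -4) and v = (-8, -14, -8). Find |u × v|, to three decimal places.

i: 13·(-8) - (-4)·(-14) = -104 - 56 = -160
j: (-4)·(-8) - (-5)·(-8) = 32 - 40 = -8
k: (-5)·(-14) - 13·(-8) = 70 - (-104) = 174
u × v = (-160, -8, 174)
|u × v| = √((-160)² + (-8)² + 174²) = √55940 ≈ 236.5164

236.516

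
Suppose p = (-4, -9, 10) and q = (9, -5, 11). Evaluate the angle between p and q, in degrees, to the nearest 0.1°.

p · q = (-4)·9 + (-9)·(-5) + 10·11 = -36 + 45 + 110 = 119
|p|² = 16 + 81 + 100 = 197,  |p| = √197 ≈ 14.035669
|q|² = 81 + 25 + 121 = 227,  |q| = √227 ≈ 15.066519
cos θ = 119 / (14.035669 · 15.066519) ≈ 0.56273
θ = arccos(0.56273) ≈ 55.8°

55.8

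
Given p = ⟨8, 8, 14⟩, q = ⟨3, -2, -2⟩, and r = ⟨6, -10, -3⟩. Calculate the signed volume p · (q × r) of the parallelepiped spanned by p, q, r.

-388

q × r:
i: (-2)·(-3) - (-2)·(-10) = 6 - 20 = -14
j: (-2)·6 - 3·(-3) = -12 - (-9) = -3
k: 3·(-10) - (-2)·6 = -30 - (-12) = -18
q × r = (-14, -3, -18)
p · (q × r) = 8·(-14) + 8·(-3) + 14·(-18) = -112 - 24 - 252 = -388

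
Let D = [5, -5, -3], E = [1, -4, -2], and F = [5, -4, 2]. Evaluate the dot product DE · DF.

DE = E − D = (-4, 1, 1)
DF = F − D = (0, 1, 5)
DE · DF = (-4)·0 + 1·1 + 1·5 = 0 + 1 + 5 = 6

6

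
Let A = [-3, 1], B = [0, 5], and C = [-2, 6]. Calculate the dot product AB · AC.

23

AB = B − A = (3, 4)
AC = C − A = (1, 5)
AB · AC = 3·1 + 4·5 = 3 + 20 = 23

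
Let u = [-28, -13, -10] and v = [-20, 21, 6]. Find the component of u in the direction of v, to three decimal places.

7.665

u · v = (-28)·(-20) + (-13)·21 + (-10)·6 = 560 - 273 - 60 = 227
|v| = √(400 + 441 + 36) = √877 ≈ 29.6142
comp_v u = 227 / √877 ≈ 7.665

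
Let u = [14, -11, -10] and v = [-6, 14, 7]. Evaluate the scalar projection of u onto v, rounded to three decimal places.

-18.374

u · v = 14·(-6) + (-11)·14 + (-10)·7 = -84 - 154 - 70 = -308
|v| = √(36 + 196 + 49) = √281 ≈ 16.7631
comp_v u = -308 / √281 ≈ -18.374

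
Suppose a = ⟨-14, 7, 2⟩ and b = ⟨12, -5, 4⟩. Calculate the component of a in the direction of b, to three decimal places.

-14.337

a · b = (-14)·12 + 7·(-5) + 2·4 = -168 - 35 + 8 = -195
|b| = √(144 + 25 + 16) = √185 ≈ 13.6015
comp_b a = -195 / √185 ≈ -14.337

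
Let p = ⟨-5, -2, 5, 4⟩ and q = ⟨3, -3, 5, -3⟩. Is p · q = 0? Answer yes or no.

p · q = (-5)·3 + (-2)·(-3) + 5·5 + 4·(-3) = -15 + 6 + 25 - 12 = 4
Nonzero, so the vectors are not orthogonal.

no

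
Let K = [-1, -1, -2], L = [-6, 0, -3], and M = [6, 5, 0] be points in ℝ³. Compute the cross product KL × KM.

(8, 3, -37)

KL = (-5, 1, -1)
KM = (7, 6, 2)
i: 1·2 - (-1)·6 = 2 - (-6) = 8
j: (-1)·7 - (-5)·2 = -7 - (-10) = 3
k: (-5)·6 - 1·7 = -30 - 7 = -37
KL × KM = (8, 3, -37)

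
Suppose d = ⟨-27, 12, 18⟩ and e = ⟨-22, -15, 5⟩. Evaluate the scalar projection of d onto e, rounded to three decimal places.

d · e = (-27)·(-22) + 12·(-15) + 18·5 = 594 - 180 + 90 = 504
|e| = √(484 + 225 + 25) = √734 ≈ 27.0924
comp_e d = 504 / √734 ≈ 18.603

18.603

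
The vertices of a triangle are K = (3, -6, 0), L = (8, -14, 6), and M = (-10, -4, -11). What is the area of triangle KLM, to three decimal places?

KL = (5, -8, 6),  KM = (-13, 2, -11)
i: (-8)·(-11) - 6·2 = 88 - 12 = 76
j: 6·(-13) - 5·(-11) = -78 - (-55) = -23
k: 5·2 - (-8)·(-13) = 10 - 104 = -94
KL × KM = (76, -23, -94)
|KL × KM| = √15141 ≈ 123.0488
area = ½ · 123.0488 ≈ 61.524

61.524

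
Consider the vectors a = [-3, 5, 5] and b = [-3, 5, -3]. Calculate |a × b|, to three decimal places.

46.648

i: 5·(-3) - 5·5 = -15 - 25 = -40
j: 5·(-3) - (-3)·(-3) = -15 - 9 = -24
k: (-3)·5 - 5·(-3) = -15 - (-15) = 0
a × b = (-40, -24, 0)
|a × b| = √((-40)² + (-24)² + 0²) = √2176 ≈ 46.6476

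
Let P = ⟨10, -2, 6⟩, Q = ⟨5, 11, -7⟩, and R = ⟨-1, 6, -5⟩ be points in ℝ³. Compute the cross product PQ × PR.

(-39, 88, 103)

PQ = (-5, 13, -13)
PR = (-11, 8, -11)
i: 13·(-11) - (-13)·8 = -143 - (-104) = -39
j: (-13)·(-11) - (-5)·(-11) = 143 - 55 = 88
k: (-5)·8 - 13·(-11) = -40 - (-143) = 103
PQ × PR = (-39, 88, 103)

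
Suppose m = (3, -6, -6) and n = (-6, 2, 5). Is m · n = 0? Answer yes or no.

m · n = 3·(-6) + (-6)·2 + (-6)·5 = -18 - 12 - 30 = -60
Nonzero, so the vectors are not orthogonal.

no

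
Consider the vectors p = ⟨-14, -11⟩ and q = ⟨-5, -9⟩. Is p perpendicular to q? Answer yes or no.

no

p · q = (-14)·(-5) + (-11)·(-9) = 70 + 99 = 169
Nonzero, so the vectors are not orthogonal.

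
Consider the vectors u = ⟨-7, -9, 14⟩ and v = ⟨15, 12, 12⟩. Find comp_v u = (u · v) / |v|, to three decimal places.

-1.987

u · v = (-7)·15 + (-9)·12 + 14·12 = -105 - 108 + 168 = -45
|v| = √(225 + 144 + 144) = √513 ≈ 22.6495
comp_v u = -45 / √513 ≈ -1.987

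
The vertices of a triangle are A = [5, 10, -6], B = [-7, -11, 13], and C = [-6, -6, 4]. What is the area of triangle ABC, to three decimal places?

AB = (-12, -21, 19),  AC = (-11, -16, 10)
i: (-21)·10 - 19·(-16) = -210 - (-304) = 94
j: 19·(-11) - (-12)·10 = -209 - (-120) = -89
k: (-12)·(-16) - (-21)·(-11) = 192 - 231 = -39
AB × AC = (94, -89, -39)
|AB × AC| = √18278 ≈ 135.1962
area = ½ · 135.1962 ≈ 67.598

67.598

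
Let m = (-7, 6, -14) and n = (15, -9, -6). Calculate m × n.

i: 6·(-6) - (-14)·(-9) = -36 - 126 = -162
j: (-14)·15 - (-7)·(-6) = -210 - 42 = -252
k: (-7)·(-9) - 6·15 = 63 - 90 = -27
m × n = (-162, -252, -27)

(-162, -252, -27)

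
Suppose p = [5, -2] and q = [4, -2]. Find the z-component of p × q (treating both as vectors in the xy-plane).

5·(-2) - (-2)·4 = -10 - (-8) = -2

-2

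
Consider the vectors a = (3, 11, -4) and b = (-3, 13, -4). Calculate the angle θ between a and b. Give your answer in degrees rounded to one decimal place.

27.0

a · b = 3·(-3) + 11·13 + (-4)·(-4) = -9 + 143 + 16 = 150
|a|² = 9 + 121 + 16 = 146,  |a| = √146 ≈ 12.083046
|b|² = 9 + 169 + 16 = 194,  |b| = √194 ≈ 13.928388
cos θ = 150 / (12.083046 · 13.928388) ≈ 0.89128
θ = arccos(0.89128) ≈ 27.0°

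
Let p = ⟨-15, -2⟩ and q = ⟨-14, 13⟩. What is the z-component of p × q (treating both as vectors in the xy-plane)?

(-15)·13 - (-2)·(-14) = -195 - 28 = -223

-223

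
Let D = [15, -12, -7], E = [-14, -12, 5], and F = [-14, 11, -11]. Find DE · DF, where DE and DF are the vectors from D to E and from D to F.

793

DE = E − D = (-29, 0, 12)
DF = F − D = (-29, 23, -4)
DE · DF = (-29)·(-29) + 0·23 + 12·(-4) = 841 + 0 - 48 = 793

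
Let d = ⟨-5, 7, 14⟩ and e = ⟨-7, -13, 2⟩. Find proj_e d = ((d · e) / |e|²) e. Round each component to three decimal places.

(0.883, 1.640, -0.252)

d · e = (-5)·(-7) + 7·(-13) + 14·2 = 35 - 91 + 28 = -28
|e|² = 49 + 169 + 4 = 222
proj_e d = (-28/222) · (-7, -13, 2) ≈ (0.883, 1.640, -0.252)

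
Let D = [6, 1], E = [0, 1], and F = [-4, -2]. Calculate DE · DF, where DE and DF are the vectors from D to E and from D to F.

60

DE = E − D = (-6, 0)
DF = F − D = (-10, -3)
DE · DF = (-6)·(-10) + 0·(-3) = 60 + 0 = 60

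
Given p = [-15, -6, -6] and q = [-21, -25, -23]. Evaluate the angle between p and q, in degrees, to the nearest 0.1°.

28.8

p · q = (-15)·(-21) + (-6)·(-25) + (-6)·(-23) = 315 + 150 + 138 = 603
|p|² = 225 + 36 + 36 = 297,  |p| = √297 ≈ 17.233688
|q|² = 441 + 625 + 529 = 1595,  |q| = √1595 ≈ 39.937451
cos θ = 603 / (17.233688 · 39.937451) ≈ 0.87611
θ = arccos(0.87611) ≈ 28.8°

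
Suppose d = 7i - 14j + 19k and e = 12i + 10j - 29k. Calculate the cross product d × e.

i: (-14)·(-29) - 19·10 = 406 - 190 = 216
j: 19·12 - 7·(-29) = 228 - (-203) = 431
k: 7·10 - (-14)·12 = 70 - (-168) = 238
d × e = (216, 431, 238)

(216, 431, 238)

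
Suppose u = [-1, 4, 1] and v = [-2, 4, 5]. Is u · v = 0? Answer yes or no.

u · v = (-1)·(-2) + 4·4 + 1·5 = 2 + 16 + 5 = 23
Nonzero, so the vectors are not orthogonal.

no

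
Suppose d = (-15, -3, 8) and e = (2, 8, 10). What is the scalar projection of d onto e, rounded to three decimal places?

2.006

d · e = (-15)·2 + (-3)·8 + 8·10 = -30 - 24 + 80 = 26
|e| = √(4 + 64 + 100) = √168 ≈ 12.9615
comp_e d = 26 / √168 ≈ 2.006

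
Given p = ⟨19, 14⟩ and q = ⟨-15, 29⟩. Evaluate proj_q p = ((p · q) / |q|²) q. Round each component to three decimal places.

p · q = 19·(-15) + 14·29 = -285 + 406 = 121
|q|² = 225 + 841 = 1066
proj_q p = (121/1066) · (-15, 29) ≈ (-1.703, 3.292)

(-1.703, 3.292)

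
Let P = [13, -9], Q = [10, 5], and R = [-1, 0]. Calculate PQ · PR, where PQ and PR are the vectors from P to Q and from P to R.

PQ = Q − P = (-3, 14)
PR = R − P = (-14, 9)
PQ · PR = (-3)·(-14) + 14·9 = 42 + 126 = 168

168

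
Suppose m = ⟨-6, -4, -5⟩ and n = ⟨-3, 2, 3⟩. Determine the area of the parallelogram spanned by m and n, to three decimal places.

i: (-4)·3 - (-5)·2 = -12 - (-10) = -2
j: (-5)·(-3) - (-6)·3 = 15 - (-18) = 33
k: (-6)·2 - (-4)·(-3) = -12 - 12 = -24
m × n = (-2, 33, -24)
|m × n| = √((-2)² + 33² + (-24)²) = √1669 ≈ 40.8534

40.853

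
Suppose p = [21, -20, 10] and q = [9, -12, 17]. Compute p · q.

599

p · q = 21·9 + (-20)·(-12) + 10·17 = 189 + 240 + 170 = 599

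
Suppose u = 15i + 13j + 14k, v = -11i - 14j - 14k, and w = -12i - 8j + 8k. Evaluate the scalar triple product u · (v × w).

v × w:
i: (-14)·8 - (-14)·(-8) = -112 - 112 = -224
j: (-14)·(-12) - (-11)·8 = 168 - (-88) = 256
k: (-11)·(-8) - (-14)·(-12) = 88 - 168 = -80
v × w = (-224, 256, -80)
u · (v × w) = 15·(-224) + 13·256 + 14·(-80) = -3360 + 3328 - 1120 = -1152

-1152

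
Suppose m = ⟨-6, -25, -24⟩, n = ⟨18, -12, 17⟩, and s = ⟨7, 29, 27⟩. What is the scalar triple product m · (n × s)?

n × s:
i: (-12)·27 - 17·29 = -324 - 493 = -817
j: 17·7 - 18·27 = 119 - 486 = -367
k: 18·29 - (-12)·7 = 522 - (-84) = 606
n × s = (-817, -367, 606)
m · (n × s) = (-6)·(-817) + (-25)·(-367) + (-24)·606 = 4902 + 9175 - 14544 = -467

-467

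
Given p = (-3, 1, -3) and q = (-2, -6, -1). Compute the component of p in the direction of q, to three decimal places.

0.469

p · q = (-3)·(-2) + 1·(-6) + (-3)·(-1) = 6 - 6 + 3 = 3
|q| = √(4 + 36 + 1) = √41 ≈ 6.4031
comp_q p = 3 / √41 ≈ 0.469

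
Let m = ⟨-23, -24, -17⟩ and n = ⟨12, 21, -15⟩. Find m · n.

m · n = (-23)·12 + (-24)·21 + (-17)·(-15) = -276 - 504 + 255 = -525

-525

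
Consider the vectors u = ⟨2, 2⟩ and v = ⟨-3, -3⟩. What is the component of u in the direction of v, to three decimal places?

u · v = 2·(-3) + 2·(-3) = -6 - 6 = -12
|v| = √(9 + 9) = √18 ≈ 4.2426
comp_v u = -12 / √18 ≈ -2.828

-2.828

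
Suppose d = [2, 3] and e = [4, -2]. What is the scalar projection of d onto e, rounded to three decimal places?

0.447

d · e = 2·4 + 3·(-2) = 8 - 6 = 2
|e| = √(16 + 4) = √20 ≈ 4.4721
comp_e d = 2 / √20 ≈ 0.447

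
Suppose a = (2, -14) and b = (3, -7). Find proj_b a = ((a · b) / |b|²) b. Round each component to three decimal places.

a · b = 2·3 + (-14)·(-7) = 6 + 98 = 104
|b|² = 9 + 49 = 58
proj_b a = (104/58) · (3, -7) ≈ (5.379, -12.552)

(5.379, -12.552)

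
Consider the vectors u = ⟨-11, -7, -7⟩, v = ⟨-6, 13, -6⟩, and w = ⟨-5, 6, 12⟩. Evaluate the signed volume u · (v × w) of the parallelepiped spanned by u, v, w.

v × w:
i: 13·12 - (-6)·6 = 156 - (-36) = 192
j: (-6)·(-5) - (-6)·12 = 30 - (-72) = 102
k: (-6)·6 - 13·(-5) = -36 - (-65) = 29
v × w = (192, 102, 29)
u · (v × w) = (-11)·192 + (-7)·102 + (-7)·29 = -2112 - 714 - 203 = -3029

-3029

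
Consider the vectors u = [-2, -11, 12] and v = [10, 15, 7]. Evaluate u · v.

-101

u · v = (-2)·10 + (-11)·15 + 12·7 = -20 - 165 + 84 = -101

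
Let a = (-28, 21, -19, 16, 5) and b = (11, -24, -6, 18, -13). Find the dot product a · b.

a · b = (-28)·11 + 21·(-24) + (-19)·(-6) + 16·18 + 5·(-13) = -308 - 504 + 114 + 288 - 65 = -475

-475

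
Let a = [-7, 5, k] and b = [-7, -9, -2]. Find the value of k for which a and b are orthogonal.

2

a · b = (-7)·(-7) + 5·(-9) + k·(-2) = 4 - 2k
Set equal to 0: -2k = -4, so k = 2.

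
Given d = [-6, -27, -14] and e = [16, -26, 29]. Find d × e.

(-1147, -50, 588)

i: (-27)·29 - (-14)·(-26) = -783 - 364 = -1147
j: (-14)·16 - (-6)·29 = -224 - (-174) = -50
k: (-6)·(-26) - (-27)·16 = 156 - (-432) = 588
d × e = (-1147, -50, 588)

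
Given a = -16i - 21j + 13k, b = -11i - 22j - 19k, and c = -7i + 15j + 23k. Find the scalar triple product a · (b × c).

b × c:
i: (-22)·23 - (-19)·15 = -506 - (-285) = -221
j: (-19)·(-7) - (-11)·23 = 133 - (-253) = 386
k: (-11)·15 - (-22)·(-7) = -165 - 154 = -319
b × c = (-221, 386, -319)
a · (b × c) = (-16)·(-221) + (-21)·386 + 13·(-319) = 3536 - 8106 - 4147 = -8717

-8717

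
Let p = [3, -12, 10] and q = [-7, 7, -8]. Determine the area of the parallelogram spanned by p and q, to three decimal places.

82.225

i: (-12)·(-8) - 10·7 = 96 - 70 = 26
j: 10·(-7) - 3·(-8) = -70 - (-24) = -46
k: 3·7 - (-12)·(-7) = 21 - 84 = -63
p × q = (26, -46, -63)
|p × q| = √(26² + (-46)² + (-63)²) = √6761 ≈ 82.2253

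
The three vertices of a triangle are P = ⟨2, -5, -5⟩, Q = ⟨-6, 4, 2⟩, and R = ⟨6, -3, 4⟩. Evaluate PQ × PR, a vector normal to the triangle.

(67, 100, -52)

PQ = (-8, 9, 7)
PR = (4, 2, 9)
i: 9·9 - 7·2 = 81 - 14 = 67
j: 7·4 - (-8)·9 = 28 - (-72) = 100
k: (-8)·2 - 9·4 = -16 - 36 = -52
PQ × PR = (67, 100, -52)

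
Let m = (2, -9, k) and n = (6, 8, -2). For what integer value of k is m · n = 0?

-30

m · n = 2·6 + (-9)·8 + k·(-2) = -60 - 2k
Set equal to 0: -2k = 60, so k = -30.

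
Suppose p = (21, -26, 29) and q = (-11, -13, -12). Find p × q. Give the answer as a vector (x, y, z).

(689, -67, -559)

i: (-26)·(-12) - 29·(-13) = 312 - (-377) = 689
j: 29·(-11) - 21·(-12) = -319 - (-252) = -67
k: 21·(-13) - (-26)·(-11) = -273 - 286 = -559
p × q = (689, -67, -559)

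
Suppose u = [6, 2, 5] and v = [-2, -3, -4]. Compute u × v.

i: 2·(-4) - 5·(-3) = -8 - (-15) = 7
j: 5·(-2) - 6·(-4) = -10 - (-24) = 14
k: 6·(-3) - 2·(-2) = -18 - (-4) = -14
u × v = (7, 14, -14)

(7, 14, -14)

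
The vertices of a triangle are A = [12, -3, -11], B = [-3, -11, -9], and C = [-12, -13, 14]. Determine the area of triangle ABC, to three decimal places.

AB = (-15, -8, 2),  AC = (-24, -10, 25)
i: (-8)·25 - 2·(-10) = -200 - (-20) = -180
j: 2·(-24) - (-15)·25 = -48 - (-375) = 327
k: (-15)·(-10) - (-8)·(-24) = 150 - 192 = -42
AB × AC = (-180, 327, -42)
|AB × AC| = √141093 ≈ 375.6235
area = ½ · 375.6235 ≈ 187.812

187.812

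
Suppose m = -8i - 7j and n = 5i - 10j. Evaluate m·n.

m · n = (-8)·5 + (-7)·(-10) = -40 + 70 = 30

30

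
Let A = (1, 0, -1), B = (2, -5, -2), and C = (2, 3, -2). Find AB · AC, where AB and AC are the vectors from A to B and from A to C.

AB = B − A = (1, -5, -1)
AC = C − A = (1, 3, -1)
AB · AC = 1·1 + (-5)·3 + (-1)·(-1) = 1 - 15 + 1 = -13

-13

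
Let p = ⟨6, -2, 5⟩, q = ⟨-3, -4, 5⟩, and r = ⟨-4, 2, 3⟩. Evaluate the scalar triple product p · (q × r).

q × r:
i: (-4)·3 - 5·2 = -12 - 10 = -22
j: 5·(-4) - (-3)·3 = -20 - (-9) = -11
k: (-3)·2 - (-4)·(-4) = -6 - 16 = -22
q × r = (-22, -11, -22)
p · (q × r) = 6·(-22) + (-2)·(-11) + 5·(-22) = -132 + 22 - 110 = -220

-220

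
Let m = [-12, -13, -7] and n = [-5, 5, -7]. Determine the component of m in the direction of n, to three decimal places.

4.422

m · n = (-12)·(-5) + (-13)·5 + (-7)·(-7) = 60 - 65 + 49 = 44
|n| = √(25 + 25 + 49) = √99 ≈ 9.9499
comp_n m = 44 / √99 ≈ 4.422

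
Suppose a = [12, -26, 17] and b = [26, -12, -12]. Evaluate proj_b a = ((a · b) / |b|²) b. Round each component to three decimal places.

(11.328, -5.228, -5.228)

a · b = 12·26 + (-26)·(-12) + 17·(-12) = 312 + 312 - 204 = 420
|b|² = 676 + 144 + 144 = 964
proj_b a = (420/964) · (26, -12, -12) ≈ (11.328, -5.228, -5.228)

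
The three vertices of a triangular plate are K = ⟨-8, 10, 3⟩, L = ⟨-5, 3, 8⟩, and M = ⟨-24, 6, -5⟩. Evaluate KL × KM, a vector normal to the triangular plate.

KL = (3, -7, 5)
KM = (-16, -4, -8)
i: (-7)·(-8) - 5·(-4) = 56 - (-20) = 76
j: 5·(-16) - 3·(-8) = -80 - (-24) = -56
k: 3·(-4) - (-7)·(-16) = -12 - 112 = -124
KL × KM = (76, -56, -124)

(76, -56, -124)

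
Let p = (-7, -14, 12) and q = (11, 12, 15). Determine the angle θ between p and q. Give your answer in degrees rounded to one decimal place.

p · q = (-7)·11 + (-14)·12 + 12·15 = -77 - 168 + 180 = -65
|p|² = 49 + 196 + 144 = 389,  |p| = √389 ≈ 19.723083
|q|² = 121 + 144 + 225 = 490,  |q| = √490 ≈ 22.135944
cos θ = -65 / (19.723083 · 22.135944) ≈ -0.14888
θ = arccos(-0.14888) ≈ 98.6°

98.6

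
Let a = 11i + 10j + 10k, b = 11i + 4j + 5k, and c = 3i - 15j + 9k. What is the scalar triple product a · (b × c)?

-1389

b × c:
i: 4·9 - 5·(-15) = 36 - (-75) = 111
j: 5·3 - 11·9 = 15 - 99 = -84
k: 11·(-15) - 4·3 = -165 - 12 = -177
b × c = (111, -84, -177)
a · (b × c) = 11·111 + 10·(-84) + 10·(-177) = 1221 - 840 - 1770 = -1389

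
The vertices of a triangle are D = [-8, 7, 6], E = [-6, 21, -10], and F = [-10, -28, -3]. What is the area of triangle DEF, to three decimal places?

344.550

DE = (2, 14, -16),  DF = (-2, -35, -9)
i: 14·(-9) - (-16)·(-35) = -126 - 560 = -686
j: (-16)·(-2) - 2·(-9) = 32 - (-18) = 50
k: 2·(-35) - 14·(-2) = -70 - (-28) = -42
DE × DF = (-686, 50, -42)
|DE × DF| = √474860 ≈ 689.1009
area = ½ · 689.1009 ≈ 344.550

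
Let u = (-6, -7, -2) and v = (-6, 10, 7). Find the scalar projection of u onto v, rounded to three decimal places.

-3.529

u · v = (-6)·(-6) + (-7)·10 + (-2)·7 = 36 - 70 - 14 = -48
|v| = √(36 + 100 + 49) = √185 ≈ 13.6015
comp_v u = -48 / √185 ≈ -3.529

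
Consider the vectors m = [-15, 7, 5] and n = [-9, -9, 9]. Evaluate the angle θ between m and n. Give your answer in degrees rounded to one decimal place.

64.3

m · n = (-15)·(-9) + 7·(-9) + 5·9 = 135 - 63 + 45 = 117
|m|² = 225 + 49 + 25 = 299,  |m| = √299 ≈ 17.291616
|n|² = 81 + 81 + 81 = 243,  |n| = √243 ≈ 15.588457
cos θ = 117 / (17.291616 · 15.588457) ≈ 0.43406
θ = arccos(0.43406) ≈ 64.3°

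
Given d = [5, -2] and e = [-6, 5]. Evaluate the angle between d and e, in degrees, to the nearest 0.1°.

d · e = 5·(-6) + (-2)·5 = -30 - 10 = -40
|d|² = 25 + 4 = 29,  |d| = √29 ≈ 5.385165
|e|² = 36 + 25 = 61,  |e| = √61 ≈ 7.810250
cos θ = -40 / (5.385165 · 7.810250) ≈ -0.95103
θ = arccos(-0.95103) ≈ 162.0°

162.0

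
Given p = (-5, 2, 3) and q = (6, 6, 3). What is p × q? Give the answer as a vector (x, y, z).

(-12, 33, -42)

i: 2·3 - 3·6 = 6 - 18 = -12
j: 3·6 - (-5)·3 = 18 - (-15) = 33
k: (-5)·6 - 2·6 = -30 - 12 = -42
p × q = (-12, 33, -42)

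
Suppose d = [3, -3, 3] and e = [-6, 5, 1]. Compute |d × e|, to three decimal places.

i: (-3)·1 - 3·5 = -3 - 15 = -18
j: 3·(-6) - 3·1 = -18 - 3 = -21
k: 3·5 - (-3)·(-6) = 15 - 18 = -3
d × e = (-18, -21, -3)
|d × e| = √((-18)² + (-21)² + (-3)²) = √774 ≈ 27.8209

27.821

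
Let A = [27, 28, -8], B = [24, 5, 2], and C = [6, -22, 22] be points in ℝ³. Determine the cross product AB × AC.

AB = (-3, -23, 10)
AC = (-21, -50, 30)
i: (-23)·30 - 10·(-50) = -690 - (-500) = -190
j: 10·(-21) - (-3)·30 = -210 - (-90) = -120
k: (-3)·(-50) - (-23)·(-21) = 150 - 483 = -333
AB × AC = (-190, -120, -333)

(-190, -120, -333)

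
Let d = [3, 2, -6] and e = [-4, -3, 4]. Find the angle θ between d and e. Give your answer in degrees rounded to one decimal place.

d · e = 3·(-4) + 2·(-3) + (-6)·4 = -12 - 6 - 24 = -42
|d|² = 9 + 4 + 36 = 49,  |d| = √49 ≈ 7.000000
|e|² = 16 + 9 + 16 = 41,  |e| = √41 ≈ 6.403124
cos θ = -42 / (7.000000 · 6.403124) ≈ -0.93704
θ = arccos(-0.93704) ≈ 159.6°

159.6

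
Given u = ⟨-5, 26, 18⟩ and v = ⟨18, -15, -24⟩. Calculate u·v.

u · v = (-5)·18 + 26·(-15) + 18·(-24) = -90 - 390 - 432 = -912

-912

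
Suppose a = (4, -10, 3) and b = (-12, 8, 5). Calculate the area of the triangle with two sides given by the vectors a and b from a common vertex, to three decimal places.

i: (-10)·5 - 3·8 = -50 - 24 = -74
j: 3·(-12) - 4·5 = -36 - 20 = -56
k: 4·8 - (-10)·(-12) = 32 - 120 = -88
a × b = (-74, -56, -88)
|a × b| = √((-74)² + (-56)² + (-88)²) = √16356 ≈ 127.8906
area = ½ · 127.8906 ≈ 63.945

63.945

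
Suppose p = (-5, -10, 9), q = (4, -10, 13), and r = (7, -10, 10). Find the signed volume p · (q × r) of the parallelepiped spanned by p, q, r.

-390

q × r:
i: (-10)·10 - 13·(-10) = -100 - (-130) = 30
j: 13·7 - 4·10 = 91 - 40 = 51
k: 4·(-10) - (-10)·7 = -40 - (-70) = 30
q × r = (30, 51, 30)
p · (q × r) = (-5)·30 + (-10)·51 + 9·30 = -150 - 510 + 270 = -390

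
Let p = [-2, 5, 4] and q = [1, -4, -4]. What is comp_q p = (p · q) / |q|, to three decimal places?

-6.615

p · q = (-2)·1 + 5·(-4) + 4·(-4) = -2 - 20 - 16 = -38
|q| = √(1 + 16 + 16) = √33 ≈ 5.7446
comp_q p = -38 / √33 ≈ -6.615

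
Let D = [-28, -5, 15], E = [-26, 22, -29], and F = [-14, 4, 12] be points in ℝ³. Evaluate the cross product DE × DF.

(315, -610, -360)

DE = (2, 27, -44)
DF = (14, 9, -3)
i: 27·(-3) - (-44)·9 = -81 - (-396) = 315
j: (-44)·14 - 2·(-3) = -616 - (-6) = -610
k: 2·9 - 27·14 = 18 - 378 = -360
DE × DF = (315, -610, -360)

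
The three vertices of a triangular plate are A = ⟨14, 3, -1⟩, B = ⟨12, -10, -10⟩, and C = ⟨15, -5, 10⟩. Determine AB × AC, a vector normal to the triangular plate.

(-215, 13, 29)

AB = (-2, -13, -9)
AC = (1, -8, 11)
i: (-13)·11 - (-9)·(-8) = -143 - 72 = -215
j: (-9)·1 - (-2)·11 = -9 - (-22) = 13
k: (-2)·(-8) - (-13)·1 = 16 - (-13) = 29
AB × AC = (-215, 13, 29)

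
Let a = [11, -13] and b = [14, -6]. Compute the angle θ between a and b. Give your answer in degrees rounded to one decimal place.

a · b = 11·14 + (-13)·(-6) = 154 + 78 = 232
|a|² = 121 + 169 = 290,  |a| = √290 ≈ 17.029386
|b|² = 196 + 36 = 232,  |b| = √232 ≈ 15.231546
cos θ = 232 / (17.029386 · 15.231546) ≈ 0.89443
θ = arccos(0.89443) ≈ 26.6°

26.6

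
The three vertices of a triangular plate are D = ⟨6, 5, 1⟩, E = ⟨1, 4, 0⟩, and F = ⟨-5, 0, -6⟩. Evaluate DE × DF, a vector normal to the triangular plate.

(2, -24, 14)

DE = (-5, -1, -1)
DF = (-11, -5, -7)
i: (-1)·(-7) - (-1)·(-5) = 7 - 5 = 2
j: (-1)·(-11) - (-5)·(-7) = 11 - 35 = -24
k: (-5)·(-5) - (-1)·(-11) = 25 - 11 = 14
DE × DF = (2, -24, 14)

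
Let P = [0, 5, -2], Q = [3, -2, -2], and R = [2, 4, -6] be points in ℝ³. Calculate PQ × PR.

(28, 12, 11)

PQ = (3, -7, 0)
PR = (2, -1, -4)
i: (-7)·(-4) - 0·(-1) = 28 - 0 = 28
j: 0·2 - 3·(-4) = 0 - (-12) = 12
k: 3·(-1) - (-7)·2 = -3 - (-14) = 11
PQ × PR = (28, 12, 11)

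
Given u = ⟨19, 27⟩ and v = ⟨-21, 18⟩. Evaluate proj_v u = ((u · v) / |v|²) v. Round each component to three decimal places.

(-2.388, 2.047)

u · v = 19·(-21) + 27·18 = -399 + 486 = 87
|v|² = 441 + 324 = 765
proj_v u = (87/765) · (-21, 18) ≈ (-2.388, 2.047)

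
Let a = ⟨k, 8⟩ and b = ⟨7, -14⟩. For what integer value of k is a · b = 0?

16

a · b = k·7 + 8·(-14) = -112 + 7k
Set equal to 0: 7k = 112, so k = 16.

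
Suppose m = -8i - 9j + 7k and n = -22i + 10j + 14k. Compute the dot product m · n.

184

m · n = (-8)·(-22) + (-9)·10 + 7·14 = 176 - 90 + 98 = 184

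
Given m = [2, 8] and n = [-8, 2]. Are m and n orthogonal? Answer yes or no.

yes

m · n = 2·(-8) + 8·2 = -16 + 16 = 0
Zero, so the vectors are orthogonal.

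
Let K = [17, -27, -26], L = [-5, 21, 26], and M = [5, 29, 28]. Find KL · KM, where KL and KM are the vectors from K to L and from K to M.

KL = L − K = (-22, 48, 52)
KM = M − K = (-12, 56, 54)
KL · KM = (-22)·(-12) + 48·56 + 52·54 = 264 + 2688 + 2808 = 5760

5760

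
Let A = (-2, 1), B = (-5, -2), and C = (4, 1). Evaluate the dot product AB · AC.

-18

AB = B − A = (-3, -3)
AC = C − A = (6, 0)
AB · AC = (-3)·6 + (-3)·0 = -18 + 0 = -18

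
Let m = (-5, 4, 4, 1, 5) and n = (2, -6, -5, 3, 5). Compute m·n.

m · n = (-5)·2 + 4·(-6) + 4·(-5) + 1·3 + 5·5 = -10 - 24 - 20 + 3 + 25 = -26

-26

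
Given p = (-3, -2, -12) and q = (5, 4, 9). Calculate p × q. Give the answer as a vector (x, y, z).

(30, -33, -2)

i: (-2)·9 - (-12)·4 = -18 - (-48) = 30
j: (-12)·5 - (-3)·9 = -60 - (-27) = -33
k: (-3)·4 - (-2)·5 = -12 - (-10) = -2
p × q = (30, -33, -2)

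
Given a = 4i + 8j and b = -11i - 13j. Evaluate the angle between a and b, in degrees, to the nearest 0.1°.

166.3

a · b = 4·(-11) + 8·(-13) = -44 - 104 = -148
|a|² = 16 + 64 = 80,  |a| = √80 ≈ 8.944272
|b|² = 121 + 169 = 290,  |b| = √290 ≈ 17.029386
cos θ = -148 / (8.944272 · 17.029386) ≈ -0.97167
θ = arccos(-0.97167) ≈ 166.3°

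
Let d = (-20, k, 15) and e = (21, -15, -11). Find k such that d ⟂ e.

-39

d · e = (-20)·21 + k·(-15) + 15·(-11) = -585 - 15k
Set equal to 0: -15k = 585, so k = -39.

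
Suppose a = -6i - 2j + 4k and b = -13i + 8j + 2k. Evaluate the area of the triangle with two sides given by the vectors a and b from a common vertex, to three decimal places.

i: (-2)·2 - 4·8 = -4 - 32 = -36
j: 4·(-13) - (-6)·2 = -52 - (-12) = -40
k: (-6)·8 - (-2)·(-13) = -48 - 26 = -74
a × b = (-36, -40, -74)
|a × b| = √((-36)² + (-40)² + (-74)²) = √8372 ≈ 91.4986
area = ½ · 91.4986 ≈ 45.749

45.749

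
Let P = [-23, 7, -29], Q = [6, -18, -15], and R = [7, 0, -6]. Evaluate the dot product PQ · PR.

1367

PQ = Q − P = (29, -25, 14)
PR = R − P = (30, -7, 23)
PQ · PR = 29·30 + (-25)·(-7) + 14·23 = 870 + 175 + 322 = 1367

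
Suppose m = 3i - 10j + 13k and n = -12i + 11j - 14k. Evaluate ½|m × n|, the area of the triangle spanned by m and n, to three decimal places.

71.718

i: (-10)·(-14) - 13·11 = 140 - 143 = -3
j: 13·(-12) - 3·(-14) = -156 - (-42) = -114
k: 3·11 - (-10)·(-12) = 33 - 120 = -87
m × n = (-3, -114, -87)
|m × n| = √((-3)² + (-114)² + (-87)²) = √20574 ≈ 143.4364
area = ½ · 143.4364 ≈ 71.718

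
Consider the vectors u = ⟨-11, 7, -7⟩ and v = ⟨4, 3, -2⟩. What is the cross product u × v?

(7, -50, -61)

i: 7·(-2) - (-7)·3 = -14 - (-21) = 7
j: (-7)·4 - (-11)·(-2) = -28 - 22 = -50
k: (-11)·3 - 7·4 = -33 - 28 = -61
u × v = (7, -50, -61)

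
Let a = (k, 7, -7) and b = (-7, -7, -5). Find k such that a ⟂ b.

a · b = k·(-7) + 7·(-7) + (-7)·(-5) = -14 - 7k
Set equal to 0: -7k = 14, so k = -2.

-2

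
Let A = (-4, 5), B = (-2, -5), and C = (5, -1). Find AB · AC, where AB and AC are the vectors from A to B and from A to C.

78

AB = B − A = (2, -10)
AC = C − A = (9, -6)
AB · AC = 2·9 + (-10)·(-6) = 18 + 60 = 78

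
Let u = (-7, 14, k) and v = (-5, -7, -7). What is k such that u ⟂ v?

u · v = (-7)·(-5) + 14·(-7) + k·(-7) = -63 - 7k
Set equal to 0: -7k = 63, so k = -9.

-9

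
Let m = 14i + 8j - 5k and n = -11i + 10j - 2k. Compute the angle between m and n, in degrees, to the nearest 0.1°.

m · n = 14·(-11) + 8·10 + (-5)·(-2) = -154 + 80 + 10 = -64
|m|² = 196 + 64 + 25 = 285,  |m| = √285 ≈ 16.881943
|n|² = 121 + 100 + 4 = 225,  |n| = √225 ≈ 15.000000
cos θ = -64 / (16.881943 · 15.000000) ≈ -0.25274
θ = arccos(-0.25274) ≈ 104.6°

104.6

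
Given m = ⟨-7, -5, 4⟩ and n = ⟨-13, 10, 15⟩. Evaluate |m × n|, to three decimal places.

185.092

i: (-5)·15 - 4·10 = -75 - 40 = -115
j: 4·(-13) - (-7)·15 = -52 - (-105) = 53
k: (-7)·10 - (-5)·(-13) = -70 - 65 = -135
m × n = (-115, 53, -135)
|m × n| = √((-115)² + 53² + (-135)²) = √34259 ≈ 185.0919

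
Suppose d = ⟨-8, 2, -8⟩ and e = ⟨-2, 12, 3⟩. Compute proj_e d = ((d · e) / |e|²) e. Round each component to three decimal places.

d · e = (-8)·(-2) + 2·12 + (-8)·3 = 16 + 24 - 24 = 16
|e|² = 4 + 144 + 9 = 157
proj_e d = (16/157) · (-2, 12, 3) ≈ (-0.204, 1.223, 0.306)

(-0.204, 1.223, 0.306)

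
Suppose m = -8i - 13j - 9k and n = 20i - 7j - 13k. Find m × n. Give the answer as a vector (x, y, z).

(106, -284, 316)

i: (-13)·(-13) - (-9)·(-7) = 169 - 63 = 106
j: (-9)·20 - (-8)·(-13) = -180 - 104 = -284
k: (-8)·(-7) - (-13)·20 = 56 - (-260) = 316
m × n = (106, -284, 316)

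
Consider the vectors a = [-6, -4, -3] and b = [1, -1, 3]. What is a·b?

-11

a · b = (-6)·1 + (-4)·(-1) + (-3)·3 = -6 + 4 - 9 = -11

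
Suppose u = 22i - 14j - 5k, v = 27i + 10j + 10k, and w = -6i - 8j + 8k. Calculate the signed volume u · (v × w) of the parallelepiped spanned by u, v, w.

8164

v × w:
i: 10·8 - 10·(-8) = 80 - (-80) = 160
j: 10·(-6) - 27·8 = -60 - 216 = -276
k: 27·(-8) - 10·(-6) = -216 - (-60) = -156
v × w = (160, -276, -156)
u · (v × w) = 22·160 + (-14)·(-276) + (-5)·(-156) = 3520 + 3864 + 780 = 8164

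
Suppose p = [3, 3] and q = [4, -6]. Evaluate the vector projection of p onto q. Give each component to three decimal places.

p · q = 3·4 + 3·(-6) = 12 - 18 = -6
|q|² = 16 + 36 = 52
proj_q p = (-6/52) · (4, -6) ≈ (-0.462, 0.692)

(-0.462, 0.692)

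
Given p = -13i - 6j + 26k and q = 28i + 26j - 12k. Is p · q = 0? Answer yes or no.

no

p · q = (-13)·28 + (-6)·26 + 26·(-12) = -364 - 156 - 312 = -832
Nonzero, so the vectors are not orthogonal.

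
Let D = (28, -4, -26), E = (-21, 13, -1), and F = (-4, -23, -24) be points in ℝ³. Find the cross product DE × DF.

DE = (-49, 17, 25)
DF = (-32, -19, 2)
i: 17·2 - 25·(-19) = 34 - (-475) = 509
j: 25·(-32) - (-49)·2 = -800 - (-98) = -702
k: (-49)·(-19) - 17·(-32) = 931 - (-544) = 1475
DE × DF = (509, -702, 1475)

(509, -702, 1475)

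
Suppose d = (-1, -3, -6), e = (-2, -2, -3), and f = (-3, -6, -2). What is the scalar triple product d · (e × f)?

e × f:
i: (-2)·(-2) - (-3)·(-6) = 4 - 18 = -14
j: (-3)·(-3) - (-2)·(-2) = 9 - 4 = 5
k: (-2)·(-6) - (-2)·(-3) = 12 - 6 = 6
e × f = (-14, 5, 6)
d · (e × f) = (-1)·(-14) + (-3)·5 + (-6)·6 = 14 - 15 - 36 = -37

-37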